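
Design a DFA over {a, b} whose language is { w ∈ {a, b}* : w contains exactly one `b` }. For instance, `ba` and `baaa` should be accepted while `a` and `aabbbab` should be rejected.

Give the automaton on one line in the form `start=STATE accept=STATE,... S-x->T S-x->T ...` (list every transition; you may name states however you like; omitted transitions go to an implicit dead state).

start=s0 accept=s1 s0-a->s0 s0-b->s1 s1-a->s1 s1-b->s2 s2-a->s2 s2-b->s2

Count `b`s, saturating at 2: state s0 means no `b` yet, s1 means one `b` seen, s2 means more than one. Each `b` increments (capped at s2); other symbols loop. Accept from {s1}.
        a   b  
>  s0   s0  s1 
 * s1   s1  s2 
   s2   s2  s2 
(> = start, * = accepting)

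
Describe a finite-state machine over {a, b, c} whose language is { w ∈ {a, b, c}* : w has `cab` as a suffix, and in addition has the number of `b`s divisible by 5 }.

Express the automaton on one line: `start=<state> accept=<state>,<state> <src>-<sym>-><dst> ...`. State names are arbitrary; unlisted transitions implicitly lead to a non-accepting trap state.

start=q0 accept=q7 q0-a->q0 q0-b->q1 q0-c->q0 q1-a->q1 q1-b->q2 q1-c->q1 q2-a->q2 q2-b->q3 q2-c->q2 q3-a->q3 q3-b->q4 q3-c->q3 q4-a->q4 q4-b->q0 q4-c->q5 q5-a->q6 q5-b->q0 q5-c->q5 q6-a->q4 q6-b->q7 q6-c->q5 q7-a->q0 q7-b->q1 q7-c->q0

Handle the two conditions separately and then intersect. The first has 4 states tracking how much of the suffix `cab` has currently been matched; the second has 5 states tracking the count of `b`s modulo 5. A product state is a pair (one from each), accepting exactly when both do. After merging equivalent states the machine shrinks.
        a   b   c  
>  q0   q0  q1  q0 
   q1   q1  q2  q1 
   q2   q2  q3  q2 
   q3   q3  q4  q3 
   q4   q4  q0  q5 
   q5   q6  q0  q5 
   q6   q4  q7  q5 
 * q7   q0  q1  q0 
(> = start, * = accepting)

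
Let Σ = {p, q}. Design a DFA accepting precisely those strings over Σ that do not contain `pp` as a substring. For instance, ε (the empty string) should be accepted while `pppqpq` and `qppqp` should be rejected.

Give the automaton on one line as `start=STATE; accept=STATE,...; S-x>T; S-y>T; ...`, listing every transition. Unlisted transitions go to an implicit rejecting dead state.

start=A; accept=A,B; A-p>B; A-q>A; B-p>C; B-q>A; C-p>C; C-q>C

Track partial matches of the forbidden pattern `pp`. State C is a dead state reached once `pp` has occurred; every other state accepts. A means no part of `pp` is currently matched.
3 states suffice.
       p  q 
>* A   B  A 
 * B   C  A 
   C   C  C 
(> = start, * = accepting)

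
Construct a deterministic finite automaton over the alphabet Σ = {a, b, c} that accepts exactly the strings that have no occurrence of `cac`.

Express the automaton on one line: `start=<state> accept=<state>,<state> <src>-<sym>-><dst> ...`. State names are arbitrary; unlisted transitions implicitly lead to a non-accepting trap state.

start=s0 accept=s0,s1,s2 s0-a->s0 s0-b->s0 s0-c->s1 s1-a->s2 s1-b->s0 s1-c->s1 s2-a->s0 s2-b->s0 s2-c->s3 s3-a->s3 s3-b->s3 s3-c->s3

This is the complement of 'contains `cac`'. Use the same substring-matching states — s0 through s3 holding how much of `cac` has just been matched — but flip the accepting set: everything except the trap s3 accepts.
4 states suffice.
        a   b   c  
>* s0   s0  s0  s1 
 * s1   s2  s0  s1 
 * s2   s0  s0  s3 
   s3   s3  s3  s3 
(> = start, * = accepting)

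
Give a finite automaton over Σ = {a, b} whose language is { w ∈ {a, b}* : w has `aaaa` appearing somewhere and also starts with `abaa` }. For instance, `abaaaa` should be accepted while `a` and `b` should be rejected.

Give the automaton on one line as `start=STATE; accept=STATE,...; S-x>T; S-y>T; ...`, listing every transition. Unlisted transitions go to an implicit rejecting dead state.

Build one automaton per condition and run them in lockstep. The first has 5 states tracking whether and how much of `aaaa` has been seen; the second has 6 states tracking whether the input so far still matches the prefix `abaa`. A product state is a pair (one from each), accepting exactly when both do. After merging equivalent states the machine shrinks.
A 10-state machine:
        a   b  
>  q0   q1  q2 
   q1   q2  q3 
   q2   q2  q2 
   q3   q4  q2 
   q4   q5  q2 
   q5   q6  q7 
   q6   q8  q7 
   q7   q9  q7 
 * q8   q8  q8 
   q9   q5  q7 
(> = start, * = accepting)

start=q0; accept=q8; q0-a>q1; q0-b>q2; q1-a>q2; q1-b>q3; q2-a>q2; q2-b>q2; q3-a>q4; q3-b>q2; q4-a>q5; q4-b>q2; q5-a>q6; q5-b>q7; q6-a>q8; q6-b>q7; q7-a>q9; q7-b>q7; q8-a>q8; q8-b>q8; q9-a>q5; q9-b>q7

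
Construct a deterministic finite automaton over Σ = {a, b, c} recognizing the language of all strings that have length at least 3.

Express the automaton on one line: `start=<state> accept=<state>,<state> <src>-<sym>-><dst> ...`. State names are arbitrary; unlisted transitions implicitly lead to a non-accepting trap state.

We only need to distinguish lengths 0, 1, …, 3, and '>3'. Chain s0 → s1 → s2 → s3 → s4 on every symbol, with s4 looping. Accepting states: {s3, s4}.
5 states suffice.
        a   b   c  
>  s0   s1  s1  s1 
   s1   s2  s2  s2 
   s2   s3  s3  s3 
 * s3   s4  s4  s4 
 * s4   s4  s4  s4 
(> = start, * = accepting)

start=s0 accept=s3,s4 s0-a->s1 s0-b->s1 s0-c->s1 s1-a->s2 s1-b->s2 s1-c->s2 s2-a->s3 s2-b->s3 s2-c->s3 s3-a->s4 s3-b->s4 s3-c->s4 s4-a->s4 s4-b->s4 s4-c->s4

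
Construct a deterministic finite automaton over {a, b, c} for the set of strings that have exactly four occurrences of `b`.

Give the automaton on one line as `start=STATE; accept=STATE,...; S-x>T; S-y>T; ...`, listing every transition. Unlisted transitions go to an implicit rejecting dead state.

Count `b`s, saturating at 5: states q0 through q4 mean 0 through 4 `b`s seen; q5 means more than 4. Each `b` increments (capped at q5); other symbols loop. Accept from {q4}.
With 6 states:
        a   b   c  
>  q0   q0  q1  q0 
   q1   q1  q2  q1 
   q2   q2  q3  q2 
   q3   q3  q4  q3 
 * q4   q4  q5  q4 
   q5   q5  q5  q5 
(> = start, * = accepting)

start=q0; accept=q4; q0-a>q0; q0-b>q1; q0-c>q0; q1-a>q1; q1-b>q2; q1-c>q1; q2-a>q2; q2-b>q3; q2-c>q2; q3-a>q3; q3-b>q4; q3-c>q3; q4-a>q4; q4-b>q5; q4-c>q4; q5-a>q5; q5-b>q5; q5-c>q5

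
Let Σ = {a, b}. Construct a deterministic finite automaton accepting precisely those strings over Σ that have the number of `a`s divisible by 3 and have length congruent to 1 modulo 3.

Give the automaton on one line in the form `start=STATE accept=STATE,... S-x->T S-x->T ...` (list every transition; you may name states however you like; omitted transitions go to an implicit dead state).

start=q0 accept=q2 q0-a->q1 q0-b->q2 q1-a->q3 q1-b->q4 q2-a->q4 q2-b->q5 q3-a->q0 q3-b->q6 q4-a->q6 q4-b->q7 q5-a->q7 q5-b->q0 q6-a->q2 q6-b->q8 q7-a->q8 q7-b->q1 q8-a->q5 q8-b->q3

Handle the two conditions separately and then intersect. The first has 3 states tracking the count of `a`s modulo 3; the second has 3 states tracking the input length modulo 3. A product state is a pair (one from each), accepting exactly when both do.
9 states suffice.
        a   b  
>  q0   q1  q2 
   q1   q3  q4 
 * q2   q4  q5 
   q3   q0  q6 
   q4   q6  q7 
   q5   q7  q0 
   q6   q2  q8 
   q7   q8  q1 
   q8   q5  q3 
(> = start, * = accepting)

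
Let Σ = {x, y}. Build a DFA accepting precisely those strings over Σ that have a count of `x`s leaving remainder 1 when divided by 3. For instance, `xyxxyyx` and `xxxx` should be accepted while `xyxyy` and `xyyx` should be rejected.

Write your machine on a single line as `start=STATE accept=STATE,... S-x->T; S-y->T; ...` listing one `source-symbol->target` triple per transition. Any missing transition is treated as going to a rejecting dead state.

start=s0; accept=s1; s0-x->s1; s0-y->s0; s1-x->s2; s1-y->s1; s2-x->s0; s2-y->s2

Keep the running count of `x`s modulo 3: each `x` advances along the cycle s0 → s1 → s2 → s0 while other symbols loop. Accept at s1.
With 3 states:
        x   y  
>  s0   s1  s0 
 * s1   s2  s1 
   s2   s0  s2 
(> = start, * = accepting)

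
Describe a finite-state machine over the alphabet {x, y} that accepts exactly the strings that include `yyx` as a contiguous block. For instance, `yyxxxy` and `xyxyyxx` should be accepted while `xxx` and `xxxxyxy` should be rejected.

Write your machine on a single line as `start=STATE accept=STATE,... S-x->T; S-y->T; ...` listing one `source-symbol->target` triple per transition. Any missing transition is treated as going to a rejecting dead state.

States S0..S2 record the length of the longest prefix of `yyx` that matches the current input suffix. Reaching S3 means `yyx` has been seen, and we stay there forever. Accept from S3.
4 states suffice.
        x   y  
>  S0   S0  S1 
   S1   S0  S2 
   S2   S3  S2 
 * S3   S3  S3 
(> = start, * = accepting)

start=S0; accept=S3; S0-x->S0; S0-y->S1; S1-x->S0; S1-y->S2; S2-x->S3; S2-y->S2; S3-x->S3; S3-y->S3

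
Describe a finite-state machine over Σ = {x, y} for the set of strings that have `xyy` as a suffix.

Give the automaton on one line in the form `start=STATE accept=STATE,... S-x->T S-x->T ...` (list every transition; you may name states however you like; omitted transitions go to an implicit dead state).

start=S0 accept=S3 S0-x->S1 S0-y->S0 S1-x->S1 S1-y->S2 S2-x->S1 S2-y->S3 S3-x->S1 S3-y->S0

Let each state record the length of the longest suffix of the input read so far that is also a prefix of `xyy`. S1 means the last symbol is `x`; S2 means the last 2 symbols are `xy`; S3 means the last 3 symbols are `xyy`. Accept only at S3, where the string currently ends in `xyy`.
4 states suffice.
        x   y  
>  S0   S1  S0 
   S1   S1  S2 
   S2   S1  S3 
 * S3   S1  S0 
(> = start, * = accepting)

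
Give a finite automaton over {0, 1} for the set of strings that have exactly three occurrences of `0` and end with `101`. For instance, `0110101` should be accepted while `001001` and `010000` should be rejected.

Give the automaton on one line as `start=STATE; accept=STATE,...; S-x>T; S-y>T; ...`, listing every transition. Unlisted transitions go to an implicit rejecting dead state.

start=A; accept=Q; A-0>B; A-1>C; B-0>D; B-1>E; C-0>F; C-1>C; D-0>G; D-1>H; E-0>I; E-1>E; F-0>D; F-1>J; G-0>K; G-1>L; H-0>M; H-1>H; I-0>G; I-1>N; J-0>I; J-1>E; K-0>K; K-1>O; L-0>P; L-1>L; M-0>K; M-1>Q; N-0>M; N-1>H; O-0>P; O-1>O; P-0>K; P-1>R; Q-0>P; Q-1>L; R-0>P; R-1>O

Handle the two conditions separately and then intersect. One (5 states) tracks the count of `0`s, saturating at 4; the other (4 states) tracks how much of the suffix `101` has currently been matched. Each combined state is a pair, one component from each; accept when both components accept.
An 18-state machine:
       0  1 
>  A   B  C 
   B   D  E 
   C   F  C 
   D   G  H 
   E   I  E 
   F   D  J 
   G   K  L 
   H   M  H 
   I   G  N 
   J   I  E 
   K   K  O 
   L   P  L 
   M   K  Q 
   N   M  H 
   O   P  O 
   P   K  R 
 * Q   P  L 
   R   P  O 
(> = start, * = accepting)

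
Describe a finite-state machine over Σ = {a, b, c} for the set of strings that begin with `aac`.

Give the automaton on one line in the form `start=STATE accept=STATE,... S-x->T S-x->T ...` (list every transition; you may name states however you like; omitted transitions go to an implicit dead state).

start=S0 accept=S3 S0-a->S1 S0-b->S4 S0-c->S4 S1-a->S2 S1-b->S4 S1-c->S4 S2-a->S4 S2-b->S4 S2-c->S3 S3-a->S3 S3-b->S3 S3-c->S3 S4-a->S4 S4-b->S4 S4-c->S4

Check the first 3 symbols one by one: S0 through S2 record how many have matched `aac` so far; any wrong symbol goes to the dead state S4. After all 3 match we enter the accepting sink S3.
        a   b   c  
>  S0   S1  S4  S4 
   S1   S2  S4  S4 
   S2   S4  S4  S3 
 * S3   S3  S3  S3 
   S4   S4  S4  S4 
(> = start, * = accepting)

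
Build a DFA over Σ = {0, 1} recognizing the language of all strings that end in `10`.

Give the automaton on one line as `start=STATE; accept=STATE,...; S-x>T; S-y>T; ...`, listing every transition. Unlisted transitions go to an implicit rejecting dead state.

start=A; accept=C; A-0>A; A-1>B; B-0>C; B-1>B; C-0>A; C-1>B

Remember how much of `10` the current input suffix matches. State A means no match yet; B means the last symbol is `1`; C means the last 2 symbols are `10`. Only C accepts. On a mismatch, fall back to the longest proper suffix that is still a prefix of `10`.
       0  1 
>  A   A  B 
   B   C  B 
 * C   A  B 
(> = start, * = accepting)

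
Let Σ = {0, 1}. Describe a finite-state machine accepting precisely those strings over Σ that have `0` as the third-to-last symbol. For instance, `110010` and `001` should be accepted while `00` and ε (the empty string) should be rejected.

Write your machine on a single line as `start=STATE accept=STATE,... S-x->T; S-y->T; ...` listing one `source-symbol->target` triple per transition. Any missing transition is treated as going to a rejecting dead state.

start=q0; accept=q7,q8,q9,q10; q0-0->q1; q0-1->q2; q1-0->q3; q1-1->q4; q2-0->q5; q2-1->q6; q3-0->q7; q3-1->q8; q4-0->q9; q4-1->q10; q5-0->q11; q5-1->q12; q6-0->q13; q6-1->q14; q7-0->q7; q7-1->q8; q8-0->q9; q8-1->q10; q9-0->q11; q9-1->q12; q10-0->q13; q10-1->q14; q11-0->q7; q11-1->q8; q12-0->q9; q12-1->q10; q13-0->q11; q13-1->q12; q14-0->q13; q14-1->q14

A DFA must remember the last 3 symbols (since which symbol is third-to-last isn't known until the input ends). Use one state per possible window of the last ≤3 symbols; accept from those whose window starts with `0`.
With 15 states:
          0    1  
>  q0     q1   q2 
   q1     q3   q4 
   q2     q5   q6 
   q3     q7   q8 
   q4     q9  q10 
   q5    q11  q12 
   q6    q13  q14 
 * q7     q7   q8 
 * q8     q9  q10 
 * q9    q11  q12 
 * q10   q13  q14 
   q11    q7   q8 
   q12    q9  q10 
   q13   q11  q12 
   q14   q13  q14 
(> = start, * = accepting)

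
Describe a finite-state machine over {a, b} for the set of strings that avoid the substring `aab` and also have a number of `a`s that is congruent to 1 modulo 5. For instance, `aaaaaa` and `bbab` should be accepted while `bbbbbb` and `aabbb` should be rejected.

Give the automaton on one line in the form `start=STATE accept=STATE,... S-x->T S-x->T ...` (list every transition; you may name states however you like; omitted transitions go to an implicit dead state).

start=S0 accept=S1,S3,S11 S0-a->S1 S0-b->S0 S1-a->S2 S1-b->S3 S2-a->S4 S2-b->S5 S3-a->S6 S3-b->S3 S4-a->S7 S4-b->S5 S5-a->S5 S5-b->S5 S6-a->S4 S6-b->S8 S7-a->S9 S7-b->S5 S8-a->S10 S8-b->S8 S9-a->S11 S9-b->S5 S10-a->S7 S10-b->S12 S11-a->S2 S11-b->S5 S12-a->S13 S12-b->S12 S13-a->S9 S13-b->S14 S14-a->S15 S14-b->S14 S15-a->S11 S15-b->S0

Handle the two conditions separately and then intersect. One (4 states) tracks partial matches of the forbidden pattern `aab`; the other (5 states) tracks the count of `a`s modulo 5. Each combined state is a pair, one component from each; accept when both components accept. Equivalent product states are then merged.
          a    b  
>  S0     S1   S0 
 * S1     S2   S3 
   S2     S4   S5 
 * S3     S6   S3 
   S4     S7   S5 
   S5     S5   S5 
   S6     S4   S8 
   S7     S9   S5 
   S8    S10   S8 
   S9    S11   S5 
   S10    S7  S12 
 * S11    S2   S5 
   S12   S13  S12 
   S13    S9  S14 
   S14   S15  S14 
   S15   S11   S0 
(> = start, * = accepting)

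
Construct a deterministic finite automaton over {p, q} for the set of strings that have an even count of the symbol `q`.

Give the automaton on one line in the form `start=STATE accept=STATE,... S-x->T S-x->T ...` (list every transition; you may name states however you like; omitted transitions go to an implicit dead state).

start=A accept=A A-p->A A-q->B B-p->B B-q->A

Keep the running count of `q`s modulo 2: each `q` advances along the cycle A → B → A while other symbols loop. Accept at A.
       p  q 
>* A   A  B 
   B   B  A 
(> = start, * = accepting)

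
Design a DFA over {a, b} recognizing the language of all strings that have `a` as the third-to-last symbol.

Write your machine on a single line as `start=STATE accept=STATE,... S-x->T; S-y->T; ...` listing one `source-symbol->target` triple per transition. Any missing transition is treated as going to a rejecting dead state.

start=s0; accept=s7,s8,s9,s10; s0-a->s1; s0-b->s2; s1-a->s3; s1-b->s4; s2-a->s5; s2-b->s6; s3-a->s7; s3-b->s8; s4-a->s9; s4-b->s10; s5-a->s11; s5-b->s12; s6-a->s13; s6-b->s14; s7-a->s7; s7-b->s8; s8-a->s9; s8-b->s10; s9-a->s11; s9-b->s12; s10-a->s13; s10-b->s14; s11-a->s7; s11-b->s8; s12-a->s9; s12-b->s10; s13-a->s11; s13-b->s12; s14-a->s13; s14-b->s14

A DFA must remember the last 3 symbols (since which symbol is third-to-last isn't known until the input ends). Use one state per possible window of the last ≤3 symbols; accept from those whose window starts with `a`.
A 15-state machine:
          a    b  
>  s0     s1   s2 
   s1     s3   s4 
   s2     s5   s6 
   s3     s7   s8 
   s4     s9  s10 
   s5    s11  s12 
   s6    s13  s14 
 * s7     s7   s8 
 * s8     s9  s10 
 * s9    s11  s12 
 * s10   s13  s14 
   s11    s7   s8 
   s12    s9  s10 
   s13   s11  s12 
   s14   s13  s14 
(> = start, * = accepting)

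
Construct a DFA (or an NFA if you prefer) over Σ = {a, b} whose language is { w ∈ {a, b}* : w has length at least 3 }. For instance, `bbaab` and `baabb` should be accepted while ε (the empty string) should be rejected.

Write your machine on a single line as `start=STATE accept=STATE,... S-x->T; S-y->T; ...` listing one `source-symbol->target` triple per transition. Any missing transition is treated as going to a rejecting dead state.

Count input length up to 4: every symbol moves from q0 toward q4, which means 'more than 3' and absorbs. Accept from {q3, q4}.
A 5-state machine:
        a   b  
>  q0   q1  q1 
   q1   q2  q2 
   q2   q3  q3 
 * q3   q4  q4 
 * q4   q4  q4 
(> = start, * = accepting)

start=q0; accept=q3,q4; q0-a->q1; q0-b->q1; q1-a->q2; q1-b->q2; q2-a->q3; q2-b->q3; q3-a->q4; q3-b->q4; q4-a->q4; q4-b->q4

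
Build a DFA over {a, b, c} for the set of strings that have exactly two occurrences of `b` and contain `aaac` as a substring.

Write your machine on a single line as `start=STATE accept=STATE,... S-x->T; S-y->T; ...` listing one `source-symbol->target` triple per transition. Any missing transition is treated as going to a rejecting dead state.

start=q0; accept=q17; q0-a->q1; q0-b->q2; q0-c->q0; q1-a->q3; q1-b->q2; q1-c->q0; q2-a->q4; q2-b->q5; q2-c->q2; q3-a->q6; q3-b->q2; q3-c->q0; q4-a->q7; q4-b->q5; q4-c->q2; q5-a->q8; q5-b->q9; q5-c->q5; q6-a->q6; q6-b->q2; q6-c->q10; q7-a->q11; q7-b->q5; q7-c->q2; q8-a->q12; q8-b->q9; q8-c->q5; q9-a->q13; q9-b->q9; q9-c->q9; q10-a->q10; q10-b->q14; q10-c->q10; q11-a->q11; q11-b->q5; q11-c->q14; q12-a->q15; q12-b->q9; q12-c->q5; q13-a->q16; q13-b->q9; q13-c->q9; q14-a->q14; q14-b->q17; q14-c->q14; q15-a->q15; q15-b->q9; q15-c->q17; q16-a->q18; q16-b->q9; q16-c->q9; q17-a->q17; q17-b->q19; q17-c->q17; q18-a->q18; q18-b->q9; q18-c->q19; q19-a->q19; q19-b->q19; q19-c->q19

Run two small machines in parallel and take their product. The first has 4 states tracking the count of `b`s, saturating at 3; the second has 5 states tracking whether and how much of `aaac` has been seen. A product state is a pair (one from each), accepting exactly when both do.
          a    b    c  
>  q0     q1   q2   q0 
   q1     q3   q2   q0 
   q2     q4   q5   q2 
   q3     q6   q2   q0 
   q4     q7   q5   q2 
   q5     q8   q9   q5 
   q6     q6   q2  q10 
   q7    q11   q5   q2 
   q8    q12   q9   q5 
   q9    q13   q9   q9 
   q10   q10  q14  q10 
   q11   q11   q5  q14 
   q12   q15   q9   q5 
   q13   q16   q9   q9 
   q14   q14  q17  q14 
   q15   q15   q9  q17 
   q16   q18   q9   q9 
 * q17   q17  q19  q17 
   q18   q18   q9  q19 
   q19   q19  q19  q19 
(> = start, * = accepting)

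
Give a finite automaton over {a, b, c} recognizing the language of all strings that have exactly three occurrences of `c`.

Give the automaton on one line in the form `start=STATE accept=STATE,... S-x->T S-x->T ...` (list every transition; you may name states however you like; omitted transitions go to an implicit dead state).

Count `c`s, saturating at 4: states q0 through q3 mean 0 through 3 `c`s seen; q4 means more than 3. Each `c` increments (capped at q4); other symbols loop. Accept from {q3}.
A 5-state machine:
        a   b   c  
>  q0   q0  q0  q1 
   q1   q1  q1  q2 
   q2   q2  q2  q3 
 * q3   q3  q3  q4 
   q4   q4  q4  q4 
(> = start, * = accepting)

start=q0 accept=q3 q0-a->q0 q0-b->q0 q0-c->q1 q1-a->q1 q1-b->q1 q1-c->q2 q2-a->q2 q2-b->q2 q2-c->q3 q3-a->q3 q3-b->q3 q3-c->q4 q4-a->q4 q4-b->q4 q4-c->q4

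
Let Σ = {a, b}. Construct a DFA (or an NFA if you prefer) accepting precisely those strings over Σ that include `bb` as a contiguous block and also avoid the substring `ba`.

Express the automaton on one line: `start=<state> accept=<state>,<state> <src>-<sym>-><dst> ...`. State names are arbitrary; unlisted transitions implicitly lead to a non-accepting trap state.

start=S0 accept=S3 S0-a->S0 S0-b->S1 S1-a->S2 S1-b->S3 S2-a->S2 S2-b->S2 S3-a->S2 S3-b->S3

Build one automaton per condition and run them in lockstep. One (3 states) tracks whether and how much of `bb` has been seen; the other (3 states) tracks partial matches of the forbidden pattern `ba`. Each combined state is a pair, one component from each; accept when both components accept. Equivalent product states are then merged.
With 4 states:
        a   b  
>  S0   S0  S1 
   S1   S2  S3 
   S2   S2  S2 
 * S3   S2  S3 
(> = start, * = accepting)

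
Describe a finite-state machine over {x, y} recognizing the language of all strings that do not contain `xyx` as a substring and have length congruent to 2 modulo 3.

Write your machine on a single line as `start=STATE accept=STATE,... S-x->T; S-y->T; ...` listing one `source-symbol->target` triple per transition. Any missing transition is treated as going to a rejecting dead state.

start=s0; accept=s3,s4,s5; s0-x->s1; s0-y->s2; s1-x->s3; s1-y->s4; s2-x->s3; s2-y->s5; s3-x->s6; s3-y->s7; s4-x->s8; s4-y->s0; s5-x->s6; s5-y->s0; s6-x->s1; s6-y->s9; s7-x->s8; s7-y->s2; s8-x->s8; s8-y->s8; s9-x->s8; s9-y->s5

Build one automaton per condition and run them in lockstep. One (4 states) tracks partial matches of the forbidden pattern `xyx`; the other (3 states) tracks the input length modulo 3. Each combined state is a pair, one component from each; accept when both components accept. After merging equivalent states the machine shrinks.
        x   y  
>  s0   s1  s2 
   s1   s3  s4 
   s2   s3  s5 
 * s3   s6  s7 
 * s4   s8  s0 
 * s5   s6  s0 
   s6   s1  s9 
   s7   s8  s2 
   s8   s8  s8 
   s9   s8  s5 
(> = start, * = accepting)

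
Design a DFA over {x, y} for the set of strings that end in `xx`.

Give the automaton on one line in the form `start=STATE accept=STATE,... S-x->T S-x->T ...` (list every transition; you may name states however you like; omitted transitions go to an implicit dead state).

start=q0 accept=q2 q0-x->q1 q0-y->q0 q1-x->q2 q1-y->q0 q2-x->q2 q2-y->q0

Remember how much of `xx` the current input suffix matches. State q0 means no match yet; q1 means the last symbol is `x`; q2 means the last 2 symbols are `xx`. Only q2 accepts. On a mismatch, fall back to the longest proper suffix that is still a prefix of `xx`.
A 3-state machine:
        x   y  
>  q0   q1  q0 
   q1   q2  q0 
 * q2   q2  q0 
(> = start, * = accepting)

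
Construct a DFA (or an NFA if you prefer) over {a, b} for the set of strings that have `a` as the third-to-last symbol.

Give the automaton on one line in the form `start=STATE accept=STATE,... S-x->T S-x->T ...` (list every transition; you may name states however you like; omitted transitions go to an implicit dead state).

start=q0 accept=q7,q8,q9,q10 q0-a->q1 q0-b->q2 q1-a->q3 q1-b->q4 q2-a->q5 q2-b->q6 q3-a->q7 q3-b->q8 q4-a->q9 q4-b->q10 q5-a->q11 q5-b->q12 q6-a->q13 q6-b->q14 q7-a->q7 q7-b->q8 q8-a->q9 q8-b->q10 q9-a->q11 q9-b->q12 q10-a->q13 q10-b->q14 q11-a->q7 q11-b->q8 q12-a->q9 q12-b->q10 q13-a->q11 q13-b->q12 q14-a->q13 q14-b->q14

Because acceptance depends on a position counted from the end, the machine has to buffer the most recent 3 symbols. Make each state the string of the last up-to-3 symbols read; on input `x` shift the window left and append `x`. Accept when the buffered window has length 3 and begins with `a`.
A 15-state machine:
          a    b  
>  q0     q1   q2 
   q1     q3   q4 
   q2     q5   q6 
   q3     q7   q8 
   q4     q9  q10 
   q5    q11  q12 
   q6    q13  q14 
 * q7     q7   q8 
 * q8     q9  q10 
 * q9    q11  q12 
 * q10   q13  q14 
   q11    q7   q8 
   q12    q9  q10 
   q13   q11  q12 
   q14   q13  q14 
(> = start, * = accepting)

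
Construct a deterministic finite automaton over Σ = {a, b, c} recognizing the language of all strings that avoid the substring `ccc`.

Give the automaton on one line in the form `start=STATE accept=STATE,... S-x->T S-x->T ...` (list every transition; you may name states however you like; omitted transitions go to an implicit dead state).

This is the complement of 'contains `ccc`'. Use the same substring-matching states — S0 through S3 holding how much of `ccc` has just been matched — but flip the accepting set: everything except the trap S3 accepts.
A 4-state machine:
        a   b   c  
>* S0   S0  S0  S1 
 * S1   S0  S0  S2 
 * S2   S0  S0  S3 
   S3   S3  S3  S3 
(> = start, * = accepting)

start=S0 accept=S0,S1,S2 S0-a->S0 S0-b->S0 S0-c->S1 S1-a->S0 S1-b->S0 S1-c->S2 S2-a->S0 S2-b->S0 S2-c->S3 S3-a->S3 S3-b->S3 S3-c->S3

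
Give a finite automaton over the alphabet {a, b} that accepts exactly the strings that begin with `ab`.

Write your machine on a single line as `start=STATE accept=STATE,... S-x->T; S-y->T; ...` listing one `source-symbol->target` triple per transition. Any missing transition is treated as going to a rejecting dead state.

start=S0; accept=S2; S0-a->S1; S0-b->S3; S1-a->S3; S1-b->S2; S2-a->S2; S2-b->S2; S3-a->S3; S3-b->S3

Check the first 2 symbols one by one: S0 through S1 record how many have matched `ab` so far; any wrong symbol goes to the dead state S3. After all 2 match we enter the accepting sink S2.
        a   b  
>  S0   S1  S3 
   S1   S3  S2 
 * S2   S2  S2 
   S3   S3  S3 
(> = start, * = accepting)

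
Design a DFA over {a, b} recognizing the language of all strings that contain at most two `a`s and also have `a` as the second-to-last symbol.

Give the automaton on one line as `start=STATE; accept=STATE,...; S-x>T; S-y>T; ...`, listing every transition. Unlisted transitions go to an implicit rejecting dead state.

Handle the two conditions separately and then intersect. The first has 4 states tracking the count of `a`s, saturating at 3; the second has 7 states tracking the last 2 symbols read. A product state is a pair (one from each), accepting exactly when both do. Equivalent product states are then merged.
With 8 states:
        a   b  
>  s0   s1  s0 
   s1   s2  s3 
 * s2   s4  s5 
 * s3   s6  s7 
   s4   s4  s4 
 * s5   s4  s4 
   s6   s4  s5 
   s7   s6  s7 
(> = start, * = accepting)

start=s0; accept=s2,s3,s5; s0-a>s1; s0-b>s0; s1-a>s2; s1-b>s3; s2-a>s4; s2-b>s5; s3-a>s6; s3-b>s7; s4-a>s4; s4-b>s4; s5-a>s4; s5-b>s4; s6-a>s4; s6-b>s5; s7-a>s6; s7-b>s7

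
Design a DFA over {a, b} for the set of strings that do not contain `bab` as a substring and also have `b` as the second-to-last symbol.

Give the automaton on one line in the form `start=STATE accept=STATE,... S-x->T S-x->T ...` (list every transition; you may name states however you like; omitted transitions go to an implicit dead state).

Build one automaton per condition and run them in lockstep. One (4 states) tracks partial matches of the forbidden pattern `bab`; the other (7 states) tracks the last 2 symbols read. Each combined state is a pair, one component from each; accept when both components accept. Minimizing collapses redundant product states.
With 5 states:
        a   b  
>  q0   q0  q1 
   q1   q2  q3 
 * q2   q0  q4 
 * q3   q2  q3 
   q4   q4  q4 
(> = start, * = accepting)

start=q0 accept=q2,q3 q0-a->q0 q0-b->q1 q1-a->q2 q1-b->q3 q2-a->q0 q2-b->q4 q3-a->q2 q3-b->q3 q4-a->q4 q4-b->q4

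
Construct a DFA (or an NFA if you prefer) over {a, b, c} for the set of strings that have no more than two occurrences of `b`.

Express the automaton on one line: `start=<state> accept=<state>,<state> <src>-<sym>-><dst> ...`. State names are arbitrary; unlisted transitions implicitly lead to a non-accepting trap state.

Only the number of `b`s matters, and only up to 3. Make a chain s0 → s1 → s2 → s3 advanced by each `b` (with s3 absorbing); every other symbol self-loops. The accepting set is {s0, s1, s2}.
        a   b   c  
>* s0   s0  s1  s0 
 * s1   s1  s2  s1 
 * s2   s2  s3  s2 
   s3   s3  s3  s3 
(> = start, * = accepting)

start=s0 accept=s0,s1,s2 s0-a->s0 s0-b->s1 s0-c->s0 s1-a->s1 s1-b->s2 s1-c->s1 s2-a->s2 s2-b->s3 s2-c->s2 s3-a->s3 s3-b->s3 s3-c->s3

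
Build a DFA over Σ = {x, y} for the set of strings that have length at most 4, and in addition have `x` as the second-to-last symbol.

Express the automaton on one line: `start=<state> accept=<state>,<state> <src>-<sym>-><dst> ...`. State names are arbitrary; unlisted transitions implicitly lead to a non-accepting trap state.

start=A accept=D,E,H,I A-x->B A-y->C B-x->D B-y->E C-x->F C-y->G D-x->H D-y->I E-x->J E-y->K F-x->H F-y->I G-x->J G-y->K H-x->I H-y->I I-x->K I-y->K J-x->I J-y->I K-x->K K-y->K

Handle the two conditions separately and then intersect. The first has 6 states tracking the input length, saturating at 5; the second has 7 states tracking the last 2 symbols read. A product state is a pair (one from each), accepting exactly when both do. After merging equivalent states the machine shrinks.
       x  y 
>  A   B  C 
   B   D  E 
   C   F  G 
 * D   H  I 
 * E   J  K 
   F   H  I 
   G   J  K 
 * H   I  I 
 * I   K  K 
   J   I  I 
   K   K  K 
(> = start, * = accepting)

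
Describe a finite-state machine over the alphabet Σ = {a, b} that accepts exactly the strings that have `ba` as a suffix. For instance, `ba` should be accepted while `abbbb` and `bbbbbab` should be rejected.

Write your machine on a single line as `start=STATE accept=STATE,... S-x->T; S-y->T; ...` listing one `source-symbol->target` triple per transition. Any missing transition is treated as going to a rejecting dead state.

start=q0; accept=q2; q0-a->q0; q0-b->q1; q1-a->q2; q1-b->q1; q2-a->q0; q2-b->q1

Remember how much of `ba` the current input suffix matches. State q0 means no match yet; q1 means the last symbol is `b`; q2 means the last 2 symbols are `ba`. Only q2 accepts. On a mismatch, fall back to the longest proper suffix that is still a prefix of `ba`.
A 3-state machine:
        a   b  
>  q0   q0  q1 
   q1   q2  q1 
 * q2   q0  q1 
(> = start, * = accepting)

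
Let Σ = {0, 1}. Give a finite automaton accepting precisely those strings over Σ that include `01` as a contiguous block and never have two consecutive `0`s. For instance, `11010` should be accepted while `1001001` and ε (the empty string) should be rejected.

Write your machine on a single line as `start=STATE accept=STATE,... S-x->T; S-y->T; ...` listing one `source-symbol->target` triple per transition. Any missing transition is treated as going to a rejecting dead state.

start=q0; accept=q3,q4; q0-0->q1; q0-1->q0; q1-0->q2; q1-1->q3; q2-0->q2; q2-1->q2; q3-0->q4; q3-1->q3; q4-0->q2; q4-1->q3

Run two small machines in parallel and take their product. The first has 3 states tracking whether and how much of `01` has been seen; the second has 3 states tracking partial matches of the forbidden pattern `00`. A product state is a pair (one from each), accepting exactly when both do. Equivalent product states are then merged.
A 5-state machine:
        0   1  
>  q0   q1  q0 
   q1   q2  q3 
   q2   q2  q2 
 * q3   q4  q3 
 * q4   q2  q3 
(> = start, * = accepting)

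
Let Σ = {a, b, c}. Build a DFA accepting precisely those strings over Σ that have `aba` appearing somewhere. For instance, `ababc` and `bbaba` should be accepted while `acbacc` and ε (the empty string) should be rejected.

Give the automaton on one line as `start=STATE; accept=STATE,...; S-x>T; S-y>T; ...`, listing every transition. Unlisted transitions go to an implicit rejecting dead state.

start=q0; accept=q3; q0-a>q1; q0-b>q0; q0-c>q0; q1-a>q1; q1-b>q2; q1-c>q0; q2-a>q3; q2-b>q0; q2-c>q0; q3-a>q3; q3-b>q3; q3-c>q3

Track how much of `aba` has been matched so far: state q0 is no progress, q3 is the absorbing accept state reached once `aba` has occurred. Intermediate states record partial matches; on a mismatch, fall back to the longest reusable overlap.
4 states suffice.
        a   b   c  
>  q0   q1  q0  q0 
   q1   q1  q2  q0 
   q2   q3  q0  q0 
 * q3   q3  q3  q3 
(> = start, * = accepting)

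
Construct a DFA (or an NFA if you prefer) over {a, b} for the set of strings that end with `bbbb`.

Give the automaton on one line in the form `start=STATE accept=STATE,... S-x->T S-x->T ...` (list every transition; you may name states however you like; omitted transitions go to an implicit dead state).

Let each state record the length of the longest suffix of the input read so far that is also a prefix of `bbbb`. q1 means the last symbol is `b`; q2 means the last 2 symbols are `bb`; q3 means the last 3 symbols are `bbb`; q4 means the last 4 symbols are `bbbb`. Accept only at q4, where the string currently ends in `bbbb`.
5 states suffice.
        a   b  
>  q0   q0  q1 
   q1   q0  q2 
   q2   q0  q3 
   q3   q0  q4 
 * q4   q0  q4 
(> = start, * = accepting)

start=q0 accept=q4 q0-a->q0 q0-b->q1 q1-a->q0 q1-b->q2 q2-a->q0 q2-b->q3 q3-a->q0 q3-b->q4 q4-a->q0 q4-b->q4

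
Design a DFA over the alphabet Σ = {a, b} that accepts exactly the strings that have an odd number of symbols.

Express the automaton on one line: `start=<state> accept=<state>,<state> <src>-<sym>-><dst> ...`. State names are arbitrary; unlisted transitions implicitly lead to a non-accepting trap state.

Count input length modulo 2: every symbol advances one step around the cycle q0 → q1 → q0. Accept at q1.
With 2 states:
        a   b  
>  q0   q1  q1 
 * q1   q0  q0 
(> = start, * = accepting)

start=q0 accept=q1 q0-a->q1 q0-b->q1 q1-a->q0 q1-b->q0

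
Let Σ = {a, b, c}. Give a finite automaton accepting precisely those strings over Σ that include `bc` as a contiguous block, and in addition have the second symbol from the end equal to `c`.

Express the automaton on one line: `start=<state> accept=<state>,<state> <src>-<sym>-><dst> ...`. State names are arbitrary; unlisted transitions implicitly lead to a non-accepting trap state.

Handle the two conditions separately and then intersect. The first has 3 states tracking whether and how much of `bc` has been seen; the second has 13 states tracking the last 2 symbols read. A product state is a pair (one from each), accepting exactly when both do. Minimizing collapses redundant product states.
A 6-state machine:
        a   b   c  
>  q0   q0  q1  q0 
   q1   q0  q1  q2 
   q2   q3  q3  q4 
 * q3   q5  q5  q2 
 * q4   q3  q3  q4 
   q5   q5  q5  q2 
(> = start, * = accepting)

start=q0 accept=q3,q4 q0-a->q0 q0-b->q1 q0-c->q0 q1-a->q0 q1-b->q1 q1-c->q2 q2-a->q3 q2-b->q3 q2-c->q4 q3-a->q5 q3-b->q5 q3-c->q2 q4-a->q3 q4-b->q3 q4-c->q4 q5-a->q5 q5-b->q5 q5-c->q2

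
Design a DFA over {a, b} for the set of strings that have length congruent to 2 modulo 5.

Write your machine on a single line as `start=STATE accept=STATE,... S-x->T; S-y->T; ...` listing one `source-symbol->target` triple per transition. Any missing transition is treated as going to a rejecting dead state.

Only the length mod 5 matters, so use a 5-cycle: from any state, every input symbol moves to the next state, wrapping s4 back to s0. Mark s2 accepting.
With 5 states:
        a   b  
>  s0   s1  s1 
   s1   s2  s2 
 * s2   s3  s3 
   s3   s4  s4 
   s4   s0  s0 
(> = start, * = accepting)

start=s0; accept=s2; s0-a->s1; s0-b->s1; s1-a->s2; s1-b->s2; s2-a->s3; s2-b->s3; s3-a->s4; s3-b->s4; s4-a->s0; s4-b->s0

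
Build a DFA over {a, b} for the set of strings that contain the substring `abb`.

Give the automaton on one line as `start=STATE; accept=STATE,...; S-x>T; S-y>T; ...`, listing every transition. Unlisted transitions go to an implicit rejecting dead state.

start=q0; accept=q3; q0-a>q1; q0-b>q0; q1-a>q1; q1-b>q2; q2-a>q1; q2-b>q3; q3-a>q3; q3-b>q3

States q0..q2 record the length of the longest prefix of `abb` that matches the current input suffix. Reaching q3 means `abb` has been seen, and we stay there forever. Accept from q3.
        a   b  
>  q0   q1  q0 
   q1   q1  q2 
   q2   q1  q3 
 * q3   q3  q3 
(> = start, * = accepting)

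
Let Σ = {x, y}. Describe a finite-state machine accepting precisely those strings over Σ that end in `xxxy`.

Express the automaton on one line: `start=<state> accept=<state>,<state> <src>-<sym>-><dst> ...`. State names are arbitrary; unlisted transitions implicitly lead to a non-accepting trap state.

Remember how much of `xxxy` the current input suffix matches. State q0 means no match yet; q1 means the last symbol is `x`; q2 means the last 2 symbols are `xx`; q3 means the last 3 symbols are `xxx`; q4 means the last 4 symbols are `xxxy`. Only q4 accepts. On a mismatch, fall back to the longest proper suffix that is still a prefix of `xxxy`.
A 5-state machine:
        x   y  
>  q0   q1  q0 
   q1   q2  q0 
   q2   q3  q0 
   q3   q3  q4 
 * q4   q1  q0 
(> = start, * = accepting)

start=q0 accept=q4 q0-x->q1 q0-y->q0 q1-x->q2 q1-y->q0 q2-x->q3 q2-y->q0 q3-x->q3 q3-y->q4 q4-x->q1 q4-y->q0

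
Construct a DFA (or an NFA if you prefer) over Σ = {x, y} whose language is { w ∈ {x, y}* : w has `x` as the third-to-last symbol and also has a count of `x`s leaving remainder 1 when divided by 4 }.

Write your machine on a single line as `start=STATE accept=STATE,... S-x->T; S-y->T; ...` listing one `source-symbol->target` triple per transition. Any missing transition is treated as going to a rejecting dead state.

Build one automaton per condition and run them in lockstep. The first has 15 states tracking the last 3 symbols read; the second has 4 states tracking the count of `x`s modulo 4. A product state is a pair (one from each), accepting exactly when both do. After merging equivalent states the machine shrinks.
          x    y  
>  q0     q1   q0 
   q1     q2   q3 
   q2     q4   q2 
   q3     q2   q5 
   q4     q6   q7 
 * q5     q2   q8 
   q6     q9  q10 
   q7    q11   q7 
   q8     q2   q8 
 * q9     q2  q12 
   q10   q13   q0 
   q11   q14  q10 
 * q12    q2   q5 
 * q13    q2   q3 
   q14    q2  q12 
(> = start, * = accepting)

start=q0; accept=q5,q9,q12,q13; q0-x->q1; q0-y->q0; q1-x->q2; q1-y->q3; q2-x->q4; q2-y->q2; q3-x->q2; q3-y->q5; q4-x->q6; q4-y->q7; q5-x->q2; q5-y->q8; q6-x->q9; q6-y->q10; q7-x->q11; q7-y->q7; q8-x->q2; q8-y->q8; q9-x->q2; q9-y->q12; q10-x->q13; q10-y->q0; q11-x->q14; q11-y->q10; q12-x->q2; q12-y->q5; q13-x->q2; q13-y->q3; q14-x->q2; q14-y->q12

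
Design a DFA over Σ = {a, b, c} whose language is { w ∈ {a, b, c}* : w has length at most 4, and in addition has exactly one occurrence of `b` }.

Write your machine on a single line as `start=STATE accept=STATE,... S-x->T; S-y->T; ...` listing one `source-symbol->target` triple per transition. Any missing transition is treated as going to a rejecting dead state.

start=q0; accept=q2,q4,q7,q10; q0-a->q1; q0-b->q2; q0-c->q1; q1-a->q3; q1-b->q4; q1-c->q3; q2-a->q4; q2-b->q5; q2-c->q4; q3-a->q6; q3-b->q7; q3-c->q6; q4-a->q7; q4-b->q8; q4-c->q7; q5-a->q8; q5-b->q8; q5-c->q8; q6-a->q9; q6-b->q10; q6-c->q9; q7-a->q10; q7-b->q11; q7-c->q10; q8-a->q11; q8-b->q11; q8-c->q11; q9-a->q12; q9-b->q13; q9-c->q12; q10-a->q13; q10-b->q14; q10-c->q13; q11-a->q14; q11-b->q14; q11-c->q14; q12-a->q12; q12-b->q13; q12-c->q12; q13-a->q13; q13-b->q14; q13-c->q13; q14-a->q14; q14-b->q14; q14-c->q14

Build one automaton per condition and run them in lockstep. The first has 6 states tracking the input length, saturating at 5; the second has 3 states tracking the count of `b`s, saturating at 2. A product state is a pair (one from each), accepting exactly when both do.
          a    b    c  
>  q0     q1   q2   q1 
   q1     q3   q4   q3 
 * q2     q4   q5   q4 
   q3     q6   q7   q6 
 * q4     q7   q8   q7 
   q5     q8   q8   q8 
   q6     q9  q10   q9 
 * q7    q10  q11  q10 
   q8    q11  q11  q11 
   q9    q12  q13  q12 
 * q10   q13  q14  q13 
   q11   q14  q14  q14 
   q12   q12  q13  q12 
   q13   q13  q14  q13 
   q14   q14  q14  q14 
(> = start, * = accepting)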